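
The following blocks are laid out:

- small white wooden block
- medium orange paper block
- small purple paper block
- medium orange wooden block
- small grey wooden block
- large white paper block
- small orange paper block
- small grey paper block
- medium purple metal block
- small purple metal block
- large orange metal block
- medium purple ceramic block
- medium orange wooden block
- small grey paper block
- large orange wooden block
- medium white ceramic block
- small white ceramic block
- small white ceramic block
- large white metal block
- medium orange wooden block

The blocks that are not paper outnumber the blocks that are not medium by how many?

1

blocks that are not paper: 14.
blocks that are not medium: 13.
14 − 13 = 1.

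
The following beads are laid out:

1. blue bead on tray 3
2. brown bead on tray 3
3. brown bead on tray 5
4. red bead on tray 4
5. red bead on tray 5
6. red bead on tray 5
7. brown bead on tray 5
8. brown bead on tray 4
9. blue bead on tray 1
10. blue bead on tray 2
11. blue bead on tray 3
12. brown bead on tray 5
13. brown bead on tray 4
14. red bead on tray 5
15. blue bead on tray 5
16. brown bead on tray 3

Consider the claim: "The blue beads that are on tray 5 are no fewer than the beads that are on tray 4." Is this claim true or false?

False

blue beads on tray 5: 1.
beads on tray 4: 3.
The claim requires 1 ≥ 3, which does not hold.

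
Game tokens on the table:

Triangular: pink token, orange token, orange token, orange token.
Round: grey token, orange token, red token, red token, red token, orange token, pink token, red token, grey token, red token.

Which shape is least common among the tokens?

triangular

Counts by shape: round 10, triangular 4.
The minimum is 4, held uniquely by triangular.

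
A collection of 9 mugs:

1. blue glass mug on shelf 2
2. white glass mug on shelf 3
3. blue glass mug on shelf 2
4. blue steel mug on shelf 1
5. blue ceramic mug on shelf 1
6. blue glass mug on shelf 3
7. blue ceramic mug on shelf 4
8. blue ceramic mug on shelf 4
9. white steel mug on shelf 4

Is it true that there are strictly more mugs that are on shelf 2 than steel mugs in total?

mugs on shelf 2: 2.
steel mugs: 2.
The claim requires 2 > 2, which does not hold.

False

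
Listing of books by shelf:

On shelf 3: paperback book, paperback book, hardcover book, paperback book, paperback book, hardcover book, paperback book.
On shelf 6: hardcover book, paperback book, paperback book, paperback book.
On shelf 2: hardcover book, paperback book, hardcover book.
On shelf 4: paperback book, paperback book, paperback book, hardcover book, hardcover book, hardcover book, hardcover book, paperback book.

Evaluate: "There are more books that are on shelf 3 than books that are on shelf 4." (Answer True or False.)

False

books on shelf 3: 7.
books on shelf 4: 8.
The claim requires 7 > 8, which does not hold.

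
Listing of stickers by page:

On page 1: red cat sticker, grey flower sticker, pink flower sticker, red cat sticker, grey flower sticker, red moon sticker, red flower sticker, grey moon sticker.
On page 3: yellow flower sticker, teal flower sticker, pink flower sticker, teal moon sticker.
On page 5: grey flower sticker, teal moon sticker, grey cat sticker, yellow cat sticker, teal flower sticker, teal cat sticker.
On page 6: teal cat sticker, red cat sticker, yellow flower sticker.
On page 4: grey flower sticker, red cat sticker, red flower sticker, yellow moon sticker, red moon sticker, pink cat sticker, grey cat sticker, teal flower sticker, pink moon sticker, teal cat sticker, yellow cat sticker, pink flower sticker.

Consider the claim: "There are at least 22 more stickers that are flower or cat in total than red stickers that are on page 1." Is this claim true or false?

True

There are 26 stickers that are flower or cat.
There are 4 red stickers on page 1.
The claim requires 26 − 4 = 22 ≥ 22, which holds.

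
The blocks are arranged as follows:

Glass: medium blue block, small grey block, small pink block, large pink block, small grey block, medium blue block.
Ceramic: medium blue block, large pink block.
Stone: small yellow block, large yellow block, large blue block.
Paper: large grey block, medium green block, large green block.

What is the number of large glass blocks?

1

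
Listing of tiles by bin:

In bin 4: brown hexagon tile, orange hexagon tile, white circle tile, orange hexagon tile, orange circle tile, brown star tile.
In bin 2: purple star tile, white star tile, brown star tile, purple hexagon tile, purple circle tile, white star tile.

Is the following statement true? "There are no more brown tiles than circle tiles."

There are 3 brown tiles.
There are 3 circle tiles.
The claim requires 3 ≤ 3, which holds.

True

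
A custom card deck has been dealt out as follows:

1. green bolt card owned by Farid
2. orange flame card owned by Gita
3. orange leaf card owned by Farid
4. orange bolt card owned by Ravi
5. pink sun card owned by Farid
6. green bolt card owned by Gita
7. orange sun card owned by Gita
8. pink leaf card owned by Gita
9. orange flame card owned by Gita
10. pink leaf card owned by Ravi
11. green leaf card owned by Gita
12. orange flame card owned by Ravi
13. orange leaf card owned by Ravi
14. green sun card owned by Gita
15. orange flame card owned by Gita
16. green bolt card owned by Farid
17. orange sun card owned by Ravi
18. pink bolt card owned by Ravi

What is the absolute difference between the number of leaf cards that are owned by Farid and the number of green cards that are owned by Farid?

leaf cards owned by Farid: 1. green cards owned by Farid: 2.
|1 − 2| = 2 − 1 = 1.

1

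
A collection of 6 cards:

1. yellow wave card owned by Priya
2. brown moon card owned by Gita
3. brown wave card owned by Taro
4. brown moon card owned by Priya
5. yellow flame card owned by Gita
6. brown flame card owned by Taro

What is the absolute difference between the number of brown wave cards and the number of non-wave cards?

brown wave cards: 1. non-wave cards: 4.
|1 − 4| = 4 − 1 = 3.

3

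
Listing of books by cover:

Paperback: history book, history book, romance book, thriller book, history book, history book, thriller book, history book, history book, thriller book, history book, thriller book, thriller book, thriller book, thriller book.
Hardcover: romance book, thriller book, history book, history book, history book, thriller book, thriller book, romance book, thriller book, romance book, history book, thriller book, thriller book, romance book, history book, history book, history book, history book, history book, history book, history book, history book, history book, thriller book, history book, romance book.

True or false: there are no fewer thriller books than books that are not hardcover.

|thriller books| = 14.
|books that are not hardcover| = 15.
The claim requires 14 ≥ 15, which does not hold.

False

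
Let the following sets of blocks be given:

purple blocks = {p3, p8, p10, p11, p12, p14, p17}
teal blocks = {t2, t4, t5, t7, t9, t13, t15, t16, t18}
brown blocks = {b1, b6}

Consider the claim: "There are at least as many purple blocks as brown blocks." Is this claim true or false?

True

There are 7 purple blocks.
There are 2 brown blocks.
The claim requires 7 ≥ 2, which holds.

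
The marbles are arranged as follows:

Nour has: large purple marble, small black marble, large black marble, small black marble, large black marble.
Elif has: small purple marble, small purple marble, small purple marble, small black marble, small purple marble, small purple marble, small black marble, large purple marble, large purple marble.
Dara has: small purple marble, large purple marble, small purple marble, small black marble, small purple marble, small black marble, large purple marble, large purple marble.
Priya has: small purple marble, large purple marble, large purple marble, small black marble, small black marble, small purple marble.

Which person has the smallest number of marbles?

Nour

Counts by owner: Elif→9, Dara→8, Priya→6, Nour→5.
The minimum is 5, held uniquely by Nour.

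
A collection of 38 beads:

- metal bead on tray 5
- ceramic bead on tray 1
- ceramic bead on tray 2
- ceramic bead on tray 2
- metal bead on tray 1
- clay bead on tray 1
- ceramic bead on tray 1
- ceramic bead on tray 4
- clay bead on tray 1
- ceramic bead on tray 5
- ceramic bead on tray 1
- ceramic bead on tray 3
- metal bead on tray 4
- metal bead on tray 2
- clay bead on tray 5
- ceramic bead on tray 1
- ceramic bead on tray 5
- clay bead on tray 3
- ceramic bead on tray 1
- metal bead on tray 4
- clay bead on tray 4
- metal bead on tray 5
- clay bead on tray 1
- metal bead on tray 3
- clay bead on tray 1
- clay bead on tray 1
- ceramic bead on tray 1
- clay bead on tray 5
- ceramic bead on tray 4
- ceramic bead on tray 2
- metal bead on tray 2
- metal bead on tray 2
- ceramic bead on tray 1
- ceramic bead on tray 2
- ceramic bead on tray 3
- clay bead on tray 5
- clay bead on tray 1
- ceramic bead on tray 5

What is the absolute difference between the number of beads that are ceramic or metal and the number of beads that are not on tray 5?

beads that are ceramic or metal: 27. beads that are not on tray 5: 30.
|27 − 30| = 30 − 27 = 3.

3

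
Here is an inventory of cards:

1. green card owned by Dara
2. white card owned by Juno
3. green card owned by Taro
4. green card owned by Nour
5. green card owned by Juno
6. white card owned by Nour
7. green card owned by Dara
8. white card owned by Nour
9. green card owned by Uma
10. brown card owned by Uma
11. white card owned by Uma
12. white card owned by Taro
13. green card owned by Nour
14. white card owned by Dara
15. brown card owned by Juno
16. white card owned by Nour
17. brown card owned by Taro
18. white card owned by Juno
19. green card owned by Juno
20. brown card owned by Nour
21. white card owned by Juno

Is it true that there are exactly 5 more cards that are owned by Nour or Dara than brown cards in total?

True

|cards owned by Nour or Dara| = 9.
|brown cards| = 4.
The claim requires 9 − 4 (= 5) to equal 5, which holds.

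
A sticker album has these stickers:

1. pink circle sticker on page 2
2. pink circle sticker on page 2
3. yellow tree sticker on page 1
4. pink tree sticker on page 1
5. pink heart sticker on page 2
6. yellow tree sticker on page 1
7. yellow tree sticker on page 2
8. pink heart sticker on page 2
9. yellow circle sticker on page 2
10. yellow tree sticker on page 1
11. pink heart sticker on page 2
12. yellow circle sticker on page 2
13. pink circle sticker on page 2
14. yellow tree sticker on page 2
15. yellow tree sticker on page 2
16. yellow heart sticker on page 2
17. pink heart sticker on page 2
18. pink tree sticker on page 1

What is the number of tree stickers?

8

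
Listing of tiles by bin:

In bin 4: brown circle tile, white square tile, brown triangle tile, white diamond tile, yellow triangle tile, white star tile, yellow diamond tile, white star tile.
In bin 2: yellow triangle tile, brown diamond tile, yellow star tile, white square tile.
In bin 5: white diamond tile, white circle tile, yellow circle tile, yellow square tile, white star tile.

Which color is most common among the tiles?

Counts by color: white 8, yellow 6, brown 3.
The maximum is 8, held uniquely by white.

white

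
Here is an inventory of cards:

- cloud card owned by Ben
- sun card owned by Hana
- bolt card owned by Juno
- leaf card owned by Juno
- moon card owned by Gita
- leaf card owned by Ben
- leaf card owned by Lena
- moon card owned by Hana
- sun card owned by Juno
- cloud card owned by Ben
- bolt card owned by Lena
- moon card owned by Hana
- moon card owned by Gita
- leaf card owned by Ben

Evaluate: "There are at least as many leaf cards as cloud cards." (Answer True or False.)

There are 4 leaf cards.
There are 2 cloud cards.
The claim requires 4 ≥ 2, which holds.

True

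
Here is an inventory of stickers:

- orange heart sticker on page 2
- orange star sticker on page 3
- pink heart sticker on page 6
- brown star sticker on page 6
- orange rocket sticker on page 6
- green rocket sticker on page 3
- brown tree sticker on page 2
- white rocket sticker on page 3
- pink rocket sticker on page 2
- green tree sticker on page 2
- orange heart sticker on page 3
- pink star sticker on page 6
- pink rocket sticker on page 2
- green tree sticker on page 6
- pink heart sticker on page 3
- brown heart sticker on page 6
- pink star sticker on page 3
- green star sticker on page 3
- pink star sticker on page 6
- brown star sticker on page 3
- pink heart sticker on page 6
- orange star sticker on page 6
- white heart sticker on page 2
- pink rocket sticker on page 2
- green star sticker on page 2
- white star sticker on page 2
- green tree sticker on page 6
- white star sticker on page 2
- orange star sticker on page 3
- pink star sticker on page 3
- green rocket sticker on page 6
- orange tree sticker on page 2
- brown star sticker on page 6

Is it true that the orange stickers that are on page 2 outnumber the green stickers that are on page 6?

False

orange stickers on page 2: 2.
green stickers on page 6: 3.
The claim requires 2 > 3, which does not hold.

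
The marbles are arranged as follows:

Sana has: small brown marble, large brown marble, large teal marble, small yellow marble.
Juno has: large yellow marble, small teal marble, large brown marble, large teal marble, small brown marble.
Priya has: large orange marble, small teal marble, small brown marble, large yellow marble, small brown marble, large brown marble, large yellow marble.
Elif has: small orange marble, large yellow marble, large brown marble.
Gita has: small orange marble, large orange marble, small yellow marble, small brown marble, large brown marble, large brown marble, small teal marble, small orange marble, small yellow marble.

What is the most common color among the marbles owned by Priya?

Counts by color (restricted to marbles owned by Priya): brown 3, yellow 2, teal 1, orange 1.
The maximum is 3, held uniquely by brown.

brown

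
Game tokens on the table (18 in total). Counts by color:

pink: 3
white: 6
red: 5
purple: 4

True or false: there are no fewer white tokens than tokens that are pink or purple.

There are 6 white tokens.
There are 7 tokens that are pink or purple.
The claim requires 6 ≥ 7, which does not hold.

False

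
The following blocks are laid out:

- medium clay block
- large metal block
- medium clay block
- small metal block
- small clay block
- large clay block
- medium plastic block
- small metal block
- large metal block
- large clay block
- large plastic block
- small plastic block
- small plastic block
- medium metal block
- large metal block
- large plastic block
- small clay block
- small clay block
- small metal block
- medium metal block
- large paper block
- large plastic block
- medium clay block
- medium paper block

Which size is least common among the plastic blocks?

medium

Counts by size (restricted to plastic blocks): large 3, small 2, medium 1.
The minimum is 1, held uniquely by medium.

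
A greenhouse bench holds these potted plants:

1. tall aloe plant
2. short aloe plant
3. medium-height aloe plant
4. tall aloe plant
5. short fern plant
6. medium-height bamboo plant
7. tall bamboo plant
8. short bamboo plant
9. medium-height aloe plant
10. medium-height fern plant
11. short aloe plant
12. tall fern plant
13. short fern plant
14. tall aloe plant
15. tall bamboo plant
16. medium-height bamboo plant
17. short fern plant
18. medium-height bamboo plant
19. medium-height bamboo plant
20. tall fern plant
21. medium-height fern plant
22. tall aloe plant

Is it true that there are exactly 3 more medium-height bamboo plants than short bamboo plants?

medium-height bamboo plants: 4.
short bamboo plants: 1.
The claim requires 4 − 1 (= 3) to equal 3, which holds.

True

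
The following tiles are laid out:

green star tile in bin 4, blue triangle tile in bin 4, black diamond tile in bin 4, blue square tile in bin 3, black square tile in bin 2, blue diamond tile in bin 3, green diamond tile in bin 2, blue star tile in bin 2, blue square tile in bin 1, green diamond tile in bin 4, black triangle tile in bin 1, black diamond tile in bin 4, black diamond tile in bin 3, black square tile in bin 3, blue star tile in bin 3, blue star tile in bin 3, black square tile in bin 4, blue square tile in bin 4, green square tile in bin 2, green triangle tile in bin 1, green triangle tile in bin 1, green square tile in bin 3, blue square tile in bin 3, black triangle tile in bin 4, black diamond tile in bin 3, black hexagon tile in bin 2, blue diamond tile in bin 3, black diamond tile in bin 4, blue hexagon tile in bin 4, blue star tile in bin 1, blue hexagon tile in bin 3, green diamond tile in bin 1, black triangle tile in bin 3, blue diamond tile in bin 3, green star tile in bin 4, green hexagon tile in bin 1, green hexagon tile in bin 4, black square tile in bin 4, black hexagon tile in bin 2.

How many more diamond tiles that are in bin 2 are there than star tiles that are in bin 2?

diamond tiles in bin 2: 1.
star tiles in bin 2: 1.
1 − 1 = 0.

0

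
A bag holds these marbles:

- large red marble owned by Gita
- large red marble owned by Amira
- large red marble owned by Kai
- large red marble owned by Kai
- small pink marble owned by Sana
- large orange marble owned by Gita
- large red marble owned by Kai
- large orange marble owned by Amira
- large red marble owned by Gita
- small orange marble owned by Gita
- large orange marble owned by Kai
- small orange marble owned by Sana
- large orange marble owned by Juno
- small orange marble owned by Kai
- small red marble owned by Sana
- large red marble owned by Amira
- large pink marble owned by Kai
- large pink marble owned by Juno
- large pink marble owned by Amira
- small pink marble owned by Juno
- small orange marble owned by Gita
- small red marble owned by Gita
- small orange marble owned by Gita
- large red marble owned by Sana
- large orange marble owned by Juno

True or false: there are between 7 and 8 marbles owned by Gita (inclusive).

True

|marbles owned by Gita| = 7.
The claim requires 7 ≤ 7 ≤ 8, which holds.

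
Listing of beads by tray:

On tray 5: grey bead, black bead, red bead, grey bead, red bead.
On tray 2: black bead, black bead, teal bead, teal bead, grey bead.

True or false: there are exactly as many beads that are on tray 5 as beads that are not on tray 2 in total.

There are 5 beads on tray 5.
There are 5 beads that are not on tray 2.
The claim requires 5 = 5, which holds.

True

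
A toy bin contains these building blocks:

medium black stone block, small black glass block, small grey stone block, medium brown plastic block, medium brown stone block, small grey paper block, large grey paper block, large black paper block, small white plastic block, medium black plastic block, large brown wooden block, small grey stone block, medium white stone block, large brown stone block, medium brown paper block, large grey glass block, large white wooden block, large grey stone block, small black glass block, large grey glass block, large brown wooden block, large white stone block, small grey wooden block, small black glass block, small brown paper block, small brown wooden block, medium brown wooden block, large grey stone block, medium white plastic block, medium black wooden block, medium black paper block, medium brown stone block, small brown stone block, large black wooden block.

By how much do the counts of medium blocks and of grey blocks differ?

2

medium blocks: 11. grey blocks: 9.
|11 − 9| = 11 − 9 = 2.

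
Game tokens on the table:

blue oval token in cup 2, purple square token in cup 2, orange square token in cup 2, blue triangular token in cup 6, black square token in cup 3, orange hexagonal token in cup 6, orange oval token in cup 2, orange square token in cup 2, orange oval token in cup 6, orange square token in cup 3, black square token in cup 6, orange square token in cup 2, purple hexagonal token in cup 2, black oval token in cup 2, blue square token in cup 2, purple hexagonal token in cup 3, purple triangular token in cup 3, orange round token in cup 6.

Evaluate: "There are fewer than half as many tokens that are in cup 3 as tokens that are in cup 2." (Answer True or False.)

|tokens in cup 3| = 4.
|tokens in cup 2| = 9.
The claim requires 2 × 4 = 8 < 9, which holds.

True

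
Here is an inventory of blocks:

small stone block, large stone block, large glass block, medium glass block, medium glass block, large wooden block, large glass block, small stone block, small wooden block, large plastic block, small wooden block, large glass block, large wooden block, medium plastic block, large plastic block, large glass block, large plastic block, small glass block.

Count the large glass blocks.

4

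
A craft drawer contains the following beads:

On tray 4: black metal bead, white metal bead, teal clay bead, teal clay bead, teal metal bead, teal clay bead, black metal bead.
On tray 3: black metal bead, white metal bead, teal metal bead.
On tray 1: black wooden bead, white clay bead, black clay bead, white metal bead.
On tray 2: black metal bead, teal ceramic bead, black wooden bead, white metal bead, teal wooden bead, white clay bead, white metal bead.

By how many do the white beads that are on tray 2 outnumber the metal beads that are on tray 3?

0

white beads on tray 2: 3.
metal beads on tray 3: 3.
3 − 3 = 0.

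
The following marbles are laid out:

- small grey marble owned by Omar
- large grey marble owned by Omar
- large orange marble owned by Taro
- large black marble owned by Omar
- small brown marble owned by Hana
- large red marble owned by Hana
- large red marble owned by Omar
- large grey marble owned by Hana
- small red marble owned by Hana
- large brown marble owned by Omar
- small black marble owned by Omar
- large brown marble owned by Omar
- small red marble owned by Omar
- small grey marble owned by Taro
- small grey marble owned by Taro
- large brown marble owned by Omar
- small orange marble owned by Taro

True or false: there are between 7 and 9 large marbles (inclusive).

|large marbles| = 9.
The claim requires 7 ≤ 9 ≤ 9, which holds.

True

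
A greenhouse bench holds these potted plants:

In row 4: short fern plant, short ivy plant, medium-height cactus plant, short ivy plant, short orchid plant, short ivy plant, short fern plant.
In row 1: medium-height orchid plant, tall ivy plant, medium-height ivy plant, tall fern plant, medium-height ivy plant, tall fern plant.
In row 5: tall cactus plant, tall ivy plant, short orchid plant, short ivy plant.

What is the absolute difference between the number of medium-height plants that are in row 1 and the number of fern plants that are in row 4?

1

medium-height plants in row 1: 3. fern plants in row 4: 2.
|3 − 2| = 3 − 2 = 1.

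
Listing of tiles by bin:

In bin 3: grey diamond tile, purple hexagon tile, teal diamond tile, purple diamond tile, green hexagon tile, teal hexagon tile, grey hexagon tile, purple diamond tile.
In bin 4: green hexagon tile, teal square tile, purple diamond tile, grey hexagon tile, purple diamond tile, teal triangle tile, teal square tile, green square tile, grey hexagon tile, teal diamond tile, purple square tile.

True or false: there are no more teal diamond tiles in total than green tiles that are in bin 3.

|teal diamond tiles| = 2.
|green tiles in bin 3| = 1.
The claim requires 2 ≤ 1, which does not hold.

False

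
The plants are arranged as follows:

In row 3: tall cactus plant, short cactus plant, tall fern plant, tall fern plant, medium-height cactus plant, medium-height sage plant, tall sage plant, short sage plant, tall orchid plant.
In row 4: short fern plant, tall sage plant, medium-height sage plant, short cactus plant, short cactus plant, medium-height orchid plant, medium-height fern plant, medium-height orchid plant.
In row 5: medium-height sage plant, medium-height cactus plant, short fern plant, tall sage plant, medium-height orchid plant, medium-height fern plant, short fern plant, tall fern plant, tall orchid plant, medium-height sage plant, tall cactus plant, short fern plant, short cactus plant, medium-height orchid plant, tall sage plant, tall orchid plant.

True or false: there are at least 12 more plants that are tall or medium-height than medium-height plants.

True

plants that are tall or medium-height: 24.
medium-height plants: 12.
The claim requires 24 − 12 = 12 ≥ 12, which holds.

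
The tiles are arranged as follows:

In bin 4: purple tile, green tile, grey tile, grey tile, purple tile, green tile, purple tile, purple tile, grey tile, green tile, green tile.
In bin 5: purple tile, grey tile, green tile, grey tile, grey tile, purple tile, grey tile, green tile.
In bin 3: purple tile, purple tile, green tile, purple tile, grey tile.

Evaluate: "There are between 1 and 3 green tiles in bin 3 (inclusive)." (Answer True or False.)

green tiles in bin 3: 1.
The claim requires 1 ≤ 1 ≤ 3, which holds.

True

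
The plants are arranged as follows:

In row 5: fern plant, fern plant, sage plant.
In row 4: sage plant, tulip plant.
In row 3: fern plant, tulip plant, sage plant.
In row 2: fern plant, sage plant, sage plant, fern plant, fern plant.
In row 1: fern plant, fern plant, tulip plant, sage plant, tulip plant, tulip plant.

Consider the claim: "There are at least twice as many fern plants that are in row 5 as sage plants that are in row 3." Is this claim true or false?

|fern plants in row 5| = 2.
|sage plants in row 3| = 1.
The claim requires 2 ≥ 2 × 1 = 2, which holds.

True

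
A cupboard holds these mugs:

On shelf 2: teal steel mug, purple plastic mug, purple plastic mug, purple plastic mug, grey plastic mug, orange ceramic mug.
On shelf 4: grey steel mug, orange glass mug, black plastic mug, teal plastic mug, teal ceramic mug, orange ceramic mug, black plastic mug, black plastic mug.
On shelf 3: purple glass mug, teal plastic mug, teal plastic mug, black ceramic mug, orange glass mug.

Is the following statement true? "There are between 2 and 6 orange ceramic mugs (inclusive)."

There are 2 orange ceramic mugs.
The claim requires 2 ≤ 2 ≤ 6, which holds.

True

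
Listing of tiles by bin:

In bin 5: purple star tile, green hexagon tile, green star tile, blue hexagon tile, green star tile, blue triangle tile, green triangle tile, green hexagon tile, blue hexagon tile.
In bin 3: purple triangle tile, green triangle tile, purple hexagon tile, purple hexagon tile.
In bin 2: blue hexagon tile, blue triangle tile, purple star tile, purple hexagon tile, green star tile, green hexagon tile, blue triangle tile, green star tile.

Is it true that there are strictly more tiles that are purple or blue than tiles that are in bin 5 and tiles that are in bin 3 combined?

False

tiles that are purple or blue: 12.
tiles in bin 5: 9; tiles in bin 3: 4; combined: 9 + 4 = 13.
The claim requires 12 > 13, which does not hold.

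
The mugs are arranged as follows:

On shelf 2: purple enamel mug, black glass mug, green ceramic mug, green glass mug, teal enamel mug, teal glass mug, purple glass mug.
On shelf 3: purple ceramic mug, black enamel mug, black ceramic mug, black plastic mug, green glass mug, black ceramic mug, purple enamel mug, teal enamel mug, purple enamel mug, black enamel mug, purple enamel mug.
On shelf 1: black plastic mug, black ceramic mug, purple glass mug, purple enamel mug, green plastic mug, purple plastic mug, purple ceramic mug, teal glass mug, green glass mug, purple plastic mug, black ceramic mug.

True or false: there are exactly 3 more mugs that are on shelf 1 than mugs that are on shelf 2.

|mugs on shelf 1| = 11.
|mugs on shelf 2| = 7.
The claim requires 11 − 7 (= 4) to equal 3, which does not hold.

False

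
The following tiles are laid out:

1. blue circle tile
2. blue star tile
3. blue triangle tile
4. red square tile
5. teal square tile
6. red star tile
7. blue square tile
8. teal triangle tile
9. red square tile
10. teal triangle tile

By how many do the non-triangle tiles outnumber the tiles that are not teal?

non-triangle tiles: 7.
tiles that are not teal: 7.
7 − 7 = 0.

0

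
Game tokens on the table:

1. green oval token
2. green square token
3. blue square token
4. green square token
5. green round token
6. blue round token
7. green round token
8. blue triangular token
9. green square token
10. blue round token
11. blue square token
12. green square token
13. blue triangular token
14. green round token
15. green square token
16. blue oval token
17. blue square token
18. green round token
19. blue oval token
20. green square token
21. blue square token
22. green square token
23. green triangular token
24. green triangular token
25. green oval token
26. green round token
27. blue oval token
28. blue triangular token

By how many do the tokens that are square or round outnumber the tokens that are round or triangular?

tokens that are square or round: 18.
tokens that are round or triangular: 12.
18 − 12 = 6.

6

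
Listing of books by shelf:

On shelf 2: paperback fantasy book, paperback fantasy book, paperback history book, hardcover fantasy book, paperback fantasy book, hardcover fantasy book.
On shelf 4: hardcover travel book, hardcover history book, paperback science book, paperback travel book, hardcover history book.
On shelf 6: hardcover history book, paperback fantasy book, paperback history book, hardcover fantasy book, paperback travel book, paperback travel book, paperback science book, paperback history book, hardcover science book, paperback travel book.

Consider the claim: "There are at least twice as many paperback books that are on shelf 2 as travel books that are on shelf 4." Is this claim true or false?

There are 4 paperback books on shelf 2.
There are 2 travel books on shelf 4.
The claim requires 4 ≥ 2 × 2 = 4, which holds.

True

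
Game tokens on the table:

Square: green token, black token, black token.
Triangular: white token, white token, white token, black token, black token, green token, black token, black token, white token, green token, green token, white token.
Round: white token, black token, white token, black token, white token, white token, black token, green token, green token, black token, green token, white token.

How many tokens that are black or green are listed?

17

black: 10; green: 7; together 10 + 7 = 17.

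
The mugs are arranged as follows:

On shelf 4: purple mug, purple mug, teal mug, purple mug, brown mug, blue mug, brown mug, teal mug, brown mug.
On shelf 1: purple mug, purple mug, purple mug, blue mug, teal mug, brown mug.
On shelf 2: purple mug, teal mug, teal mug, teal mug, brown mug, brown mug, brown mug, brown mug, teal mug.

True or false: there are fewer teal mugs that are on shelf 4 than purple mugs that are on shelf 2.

False

teal mugs on shelf 4: 2.
purple mugs on shelf 2: 1.
The claim requires 2 < 1, which does not hold.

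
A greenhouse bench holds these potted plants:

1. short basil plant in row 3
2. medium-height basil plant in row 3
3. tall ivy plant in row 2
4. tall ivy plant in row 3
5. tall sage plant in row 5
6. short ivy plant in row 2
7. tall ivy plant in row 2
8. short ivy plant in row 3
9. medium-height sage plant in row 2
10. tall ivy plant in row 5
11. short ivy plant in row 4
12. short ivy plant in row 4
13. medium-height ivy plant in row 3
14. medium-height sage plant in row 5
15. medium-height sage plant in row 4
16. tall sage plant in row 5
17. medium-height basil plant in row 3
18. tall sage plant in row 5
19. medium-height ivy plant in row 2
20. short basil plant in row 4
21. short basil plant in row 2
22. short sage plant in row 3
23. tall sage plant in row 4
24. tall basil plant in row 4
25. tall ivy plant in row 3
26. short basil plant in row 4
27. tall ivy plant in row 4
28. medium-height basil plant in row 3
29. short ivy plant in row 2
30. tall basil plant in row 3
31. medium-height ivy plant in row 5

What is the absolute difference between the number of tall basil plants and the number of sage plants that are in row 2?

1

tall basil plants: 2. sage plants in row 2: 1.
|2 − 1| = 2 − 1 = 1.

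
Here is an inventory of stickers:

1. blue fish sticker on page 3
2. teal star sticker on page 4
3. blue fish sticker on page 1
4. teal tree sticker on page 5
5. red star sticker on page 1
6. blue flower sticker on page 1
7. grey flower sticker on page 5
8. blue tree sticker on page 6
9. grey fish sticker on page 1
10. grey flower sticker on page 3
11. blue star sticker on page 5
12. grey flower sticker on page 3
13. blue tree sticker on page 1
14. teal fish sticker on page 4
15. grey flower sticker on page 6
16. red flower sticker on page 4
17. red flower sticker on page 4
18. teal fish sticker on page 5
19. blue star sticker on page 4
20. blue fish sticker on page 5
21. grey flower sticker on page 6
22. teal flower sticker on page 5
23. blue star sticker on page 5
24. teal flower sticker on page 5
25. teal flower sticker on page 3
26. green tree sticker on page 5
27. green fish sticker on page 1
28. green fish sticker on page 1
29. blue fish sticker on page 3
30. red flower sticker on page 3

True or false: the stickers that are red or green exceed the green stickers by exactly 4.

True

|stickers that are red or green| = 7.
|green stickers| = 3.
The claim requires 7 − 3 (= 4) to equal 4, which holds.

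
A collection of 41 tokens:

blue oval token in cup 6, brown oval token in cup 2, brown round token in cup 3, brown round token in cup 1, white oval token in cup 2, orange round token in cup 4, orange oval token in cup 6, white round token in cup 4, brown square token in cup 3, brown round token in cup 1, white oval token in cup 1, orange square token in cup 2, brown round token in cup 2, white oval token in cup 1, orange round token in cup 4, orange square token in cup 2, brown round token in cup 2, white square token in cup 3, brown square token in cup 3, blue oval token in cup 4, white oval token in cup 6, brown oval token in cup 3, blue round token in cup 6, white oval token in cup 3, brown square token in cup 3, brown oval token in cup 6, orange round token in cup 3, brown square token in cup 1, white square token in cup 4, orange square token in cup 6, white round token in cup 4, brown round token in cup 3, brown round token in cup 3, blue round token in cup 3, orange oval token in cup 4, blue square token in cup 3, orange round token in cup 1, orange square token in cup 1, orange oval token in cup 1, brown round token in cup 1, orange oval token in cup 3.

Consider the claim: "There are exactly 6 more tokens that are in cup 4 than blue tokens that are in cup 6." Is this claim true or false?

False

tokens in cup 4: 7.
blue tokens in cup 6: 2.
The claim requires 7 − 2 (= 5) to equal 6, which does not hold.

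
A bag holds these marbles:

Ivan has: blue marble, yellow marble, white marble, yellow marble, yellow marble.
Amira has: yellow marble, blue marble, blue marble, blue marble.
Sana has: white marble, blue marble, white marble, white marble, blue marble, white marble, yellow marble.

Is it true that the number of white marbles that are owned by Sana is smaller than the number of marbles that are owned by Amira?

|white marbles owned by Sana| = 4.
|marbles owned by Amira| = 4.
The claim requires 4 < 4, which does not hold.

False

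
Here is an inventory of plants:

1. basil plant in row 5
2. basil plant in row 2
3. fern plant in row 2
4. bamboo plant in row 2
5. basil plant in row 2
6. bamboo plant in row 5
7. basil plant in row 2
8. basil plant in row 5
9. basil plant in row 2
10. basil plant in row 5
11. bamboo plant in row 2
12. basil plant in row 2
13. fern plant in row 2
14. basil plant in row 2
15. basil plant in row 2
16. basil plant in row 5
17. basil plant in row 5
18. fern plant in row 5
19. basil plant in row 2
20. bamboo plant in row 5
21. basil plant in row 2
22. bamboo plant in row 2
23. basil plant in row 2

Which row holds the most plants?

Counts by row: row 2→15, row 5→8.
The maximum is 15, held uniquely by row 2.

row 2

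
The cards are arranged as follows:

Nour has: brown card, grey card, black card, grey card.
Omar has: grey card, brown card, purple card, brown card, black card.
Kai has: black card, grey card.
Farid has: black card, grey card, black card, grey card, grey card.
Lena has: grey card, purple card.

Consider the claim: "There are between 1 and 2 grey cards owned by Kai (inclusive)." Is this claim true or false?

|grey cards owned by Kai| = 1.
The claim requires 1 ≤ 1 ≤ 2, which holds.

True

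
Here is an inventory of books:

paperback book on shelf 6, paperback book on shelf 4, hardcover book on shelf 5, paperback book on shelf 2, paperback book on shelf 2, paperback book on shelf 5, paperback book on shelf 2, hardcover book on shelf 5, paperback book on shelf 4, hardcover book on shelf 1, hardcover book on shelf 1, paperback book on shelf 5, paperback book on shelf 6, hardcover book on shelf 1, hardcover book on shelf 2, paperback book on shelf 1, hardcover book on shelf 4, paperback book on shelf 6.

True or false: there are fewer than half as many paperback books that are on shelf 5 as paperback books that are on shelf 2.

paperback books on shelf 5: 2.
paperback books on shelf 2: 3.
The claim requires 2 × 2 = 4 < 3, which does not hold.

False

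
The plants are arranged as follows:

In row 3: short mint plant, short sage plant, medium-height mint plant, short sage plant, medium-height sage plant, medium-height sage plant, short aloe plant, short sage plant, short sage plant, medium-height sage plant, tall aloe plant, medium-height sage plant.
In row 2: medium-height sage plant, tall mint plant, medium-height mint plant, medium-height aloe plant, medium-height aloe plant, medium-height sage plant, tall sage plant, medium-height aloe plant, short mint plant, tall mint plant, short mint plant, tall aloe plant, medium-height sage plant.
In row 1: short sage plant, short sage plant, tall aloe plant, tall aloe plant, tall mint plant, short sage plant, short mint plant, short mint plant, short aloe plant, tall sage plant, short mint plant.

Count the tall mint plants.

3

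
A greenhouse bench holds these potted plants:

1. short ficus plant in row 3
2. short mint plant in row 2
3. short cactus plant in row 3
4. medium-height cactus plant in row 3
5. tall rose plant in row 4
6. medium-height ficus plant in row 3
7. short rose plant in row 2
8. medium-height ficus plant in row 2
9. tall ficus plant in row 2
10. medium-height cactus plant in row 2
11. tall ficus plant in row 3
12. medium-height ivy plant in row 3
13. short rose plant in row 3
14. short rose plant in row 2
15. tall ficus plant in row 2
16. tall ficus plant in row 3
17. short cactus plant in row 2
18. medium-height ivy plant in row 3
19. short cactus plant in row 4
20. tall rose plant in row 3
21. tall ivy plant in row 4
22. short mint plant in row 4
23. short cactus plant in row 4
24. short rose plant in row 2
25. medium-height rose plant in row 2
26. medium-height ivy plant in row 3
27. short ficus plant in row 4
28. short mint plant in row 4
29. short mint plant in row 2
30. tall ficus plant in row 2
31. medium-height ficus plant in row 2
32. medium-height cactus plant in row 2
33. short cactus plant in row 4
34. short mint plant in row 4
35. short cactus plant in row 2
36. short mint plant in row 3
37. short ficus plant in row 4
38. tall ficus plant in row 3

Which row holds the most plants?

row 2

Counts by row: row 2→15, row 3→13, row 4→10.
The maximum is 15, held uniquely by row 2.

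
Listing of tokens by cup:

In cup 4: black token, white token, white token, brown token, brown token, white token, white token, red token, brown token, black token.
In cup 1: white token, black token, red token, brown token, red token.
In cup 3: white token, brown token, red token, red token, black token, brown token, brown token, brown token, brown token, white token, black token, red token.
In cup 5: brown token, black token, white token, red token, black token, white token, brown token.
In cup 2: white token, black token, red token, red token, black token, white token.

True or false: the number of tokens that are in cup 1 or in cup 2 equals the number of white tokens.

True

There are 11 tokens in cup 1 or in cup 2.
There are 11 white tokens.
The claim requires 11 = 11, which holds.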